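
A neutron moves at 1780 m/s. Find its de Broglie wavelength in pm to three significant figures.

λ = 222 pm

p = mv = 1.675 × 10⁻²⁷ × 1780 = 2.982 × 10⁻²⁴ kg·m/s.
λ = h/p = 6.626 × 10⁻³⁴ / 2.982 × 10⁻²⁴ = 2.22 × 10⁻¹⁰ m = 222 pm.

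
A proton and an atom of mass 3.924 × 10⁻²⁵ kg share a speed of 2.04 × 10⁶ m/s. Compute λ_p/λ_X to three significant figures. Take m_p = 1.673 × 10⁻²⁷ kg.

λ_p/λ_X = 235

At fixed v, p = mv so λ = h/(mv) ∝ 1/m.
λ_p/λ_X = m_X/m_p = 3.924 × 10⁻²⁵/1.673 × 10⁻²⁷ = 235.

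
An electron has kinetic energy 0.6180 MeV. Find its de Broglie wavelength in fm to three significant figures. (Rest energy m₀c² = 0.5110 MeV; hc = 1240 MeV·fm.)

Total energy E = KE + m₀c² = 0.6180 + 0.5110 = 1.1290 MeV.
(pc)² = E² − (m₀c²)² = (1.1290)² − (0.5110)² = 1.014 MeV², so pc = 1.007 MeV.
λ = hc/(pc) = 1240 MeV·fm / 1.007 MeV = 1230 fm.

λ = 1230 fm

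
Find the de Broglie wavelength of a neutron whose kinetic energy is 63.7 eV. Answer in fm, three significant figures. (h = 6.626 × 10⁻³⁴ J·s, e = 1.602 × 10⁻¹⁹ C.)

KE = 63.7 eV = 1.020 × 10⁻¹⁷ J.
p = √(2mKE) = √(2 × 1.675 × 10⁻²⁷ × 1.020 × 10⁻¹⁷) = 1.849 × 10⁻²² kg·m/s.
λ = h/p = 6.626 × 10⁻³⁴ / 1.849 × 10⁻²² = 3.58 × 10⁻¹² m = 3580 fm.

λ = 3580 fm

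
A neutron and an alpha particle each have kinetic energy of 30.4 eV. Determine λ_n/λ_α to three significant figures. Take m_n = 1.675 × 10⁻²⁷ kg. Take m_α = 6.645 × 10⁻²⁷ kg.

λ_n/λ_α = 1.99

At fixed KE, p = √(2mKE) so λ = h/p ∝ 1/√m.
λ_n/λ_α = √(m_α/m_n) = √(6.645 × 10⁻²⁷/1.675 × 10⁻²⁷) = √(3.967) = 1.99.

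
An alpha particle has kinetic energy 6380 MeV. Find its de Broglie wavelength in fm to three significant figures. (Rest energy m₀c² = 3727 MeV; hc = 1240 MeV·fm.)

Total energy E = KE + m₀c² = 6380 + 3727 = 10107 MeV.
(pc)² = E² − (m₀c²)² = (10107)² − (3727)² = 8.826 × 10⁷ MeV², so pc = 9395 MeV.
λ = hc/(pc) = 1240 MeV·fm / 9395 MeV = 0.132 fm.

λ = 0.132 fm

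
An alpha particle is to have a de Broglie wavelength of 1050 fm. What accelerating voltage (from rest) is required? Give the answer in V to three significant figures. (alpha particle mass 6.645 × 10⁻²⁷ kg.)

V = 93.5 V

p = h/λ = 6.626 × 10⁻³⁴ / 1.050 × 10⁻¹² = 6.310 × 10⁻²² kg·m/s.
KE = p²/(2m) = 2.996 × 10⁻¹⁷ J.
V = KE/2e = 2.996 × 10⁻¹⁷ / (2 × 1.602 × 10⁻¹⁹) = 93.5 V.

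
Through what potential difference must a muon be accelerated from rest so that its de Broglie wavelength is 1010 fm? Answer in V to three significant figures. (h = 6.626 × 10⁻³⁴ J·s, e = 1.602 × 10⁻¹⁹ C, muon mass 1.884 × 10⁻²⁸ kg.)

V = 7130 V

p = h/λ = 6.626 × 10⁻³⁴ / 1.010 × 10⁻¹² = 6.560 × 10⁻²² kg·m/s.
KE = p²/(2m) = 1.142 × 10⁻¹⁵ J.
V = KE/e = 1.142 × 10⁻¹⁵ / (1.602 × 10⁻¹⁹) = 7130 V.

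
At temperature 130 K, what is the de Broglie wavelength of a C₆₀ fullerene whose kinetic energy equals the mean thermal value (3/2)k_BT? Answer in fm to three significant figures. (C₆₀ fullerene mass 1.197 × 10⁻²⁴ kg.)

λ = 8250 fm

KE = (3/2)k_BT = 1.5 × 1.381 × 10⁻²³ × 130 = 2.693 × 10⁻²¹ J.
p = √(2mKE) = √(2 × 1.197 × 10⁻²⁴ × 2.693 × 10⁻²¹) = 8.029 × 10⁻²³ kg·m/s.
λ = h/p = 8.25 × 10⁻¹² m = 8250 fm.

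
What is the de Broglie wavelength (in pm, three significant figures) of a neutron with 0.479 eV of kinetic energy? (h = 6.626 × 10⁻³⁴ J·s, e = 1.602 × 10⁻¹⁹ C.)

KE = 0.479 eV = 7.674 × 10⁻²⁰ J.
p = √(2mKE) = √(2 × 1.675 × 10⁻²⁷ × 7.674 × 10⁻²⁰) = 1.603 × 10⁻²³ kg·m/s.
λ = h/p = 6.626 × 10⁻³⁴ / 1.603 × 10⁻²³ = 4.13 × 10⁻¹¹ m = 41.3 pm.

λ = 41.3 pm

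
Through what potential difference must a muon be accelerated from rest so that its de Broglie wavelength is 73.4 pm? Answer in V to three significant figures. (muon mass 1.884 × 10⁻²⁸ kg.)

V = 1.35 V

p = h/λ = 6.626 × 10⁻³⁴ / 7.340 × 10⁻¹¹ = 9.027 × 10⁻²⁴ kg·m/s.
KE = p²/(2m) = 2.163 × 10⁻¹⁹ J.
V = KE/e = 2.163 × 10⁻¹⁹ / (1.602 × 10⁻¹⁹) = 1.35 V.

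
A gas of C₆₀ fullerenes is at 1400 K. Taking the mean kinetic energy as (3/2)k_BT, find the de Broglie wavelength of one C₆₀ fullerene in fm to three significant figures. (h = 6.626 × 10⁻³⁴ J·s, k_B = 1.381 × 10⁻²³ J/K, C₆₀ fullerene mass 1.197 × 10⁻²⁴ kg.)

λ = 2510 fm

KE = (3/2)k_BT = 1.5 × 1.381 × 10⁻²³ × 1400 = 2.900 × 10⁻²⁰ J.
p = √(2mKE) = √(2 × 1.197 × 10⁻²⁴ × 2.900 × 10⁻²⁰) = 2.635 × 10⁻²² kg·m/s.
λ = h/p = 2.51 × 10⁻¹² m = 2510 fm.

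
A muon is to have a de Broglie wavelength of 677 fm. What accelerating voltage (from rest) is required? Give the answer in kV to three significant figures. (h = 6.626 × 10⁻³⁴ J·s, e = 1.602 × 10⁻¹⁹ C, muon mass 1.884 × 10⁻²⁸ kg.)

p = h/λ = 6.626 × 10⁻³⁴ / 6.770 × 10⁻¹³ = 9.787 × 10⁻²² kg·m/s.
KE = p²/(2m) = 2.542 × 10⁻¹⁵ J.
V = KE/e = 2.542 × 10⁻¹⁵ / (1.602 × 10⁻¹⁹) = 15.9 kV.

V = 15.9 kV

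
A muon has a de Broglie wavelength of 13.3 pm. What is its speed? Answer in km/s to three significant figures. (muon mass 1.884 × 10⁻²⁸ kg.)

p = h/λ = 6.626 × 10⁻³⁴ / 1.330 × 10⁻¹¹ = 4.982 × 10⁻²³ kg·m/s.
v = p/m = 4.982 × 10⁻²³ / 1.884 × 10⁻²⁸ = 2.64 × 10⁵ m/s = 264 km/s.

v = 264 km/s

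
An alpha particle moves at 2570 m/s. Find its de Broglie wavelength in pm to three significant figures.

λ = 38.8 pm

p = mv = 6.645 × 10⁻²⁷ × 2570 = 1.708 × 10⁻²³ kg·m/s.
λ = h/p = 6.626 × 10⁻³⁴ / 1.708 × 10⁻²³ = 3.88 × 10⁻¹¹ m = 38.8 pm.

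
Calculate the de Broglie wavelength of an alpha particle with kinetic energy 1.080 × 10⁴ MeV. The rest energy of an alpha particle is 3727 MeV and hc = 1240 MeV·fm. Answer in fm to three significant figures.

λ = 0.0883 fm

Total energy E = KE + m₀c² = 1.080 × 10⁴ + 3727 = 14527 MeV.
(pc)² = E² − (m₀c²)² = (14527)² − (3727)² = 1.971 × 10⁸ MeV², so pc = 1.404 × 10⁴ MeV.
λ = hc/(pc) = 1240 MeV·fm / 1.404 × 10⁴ MeV = 0.0883 fm.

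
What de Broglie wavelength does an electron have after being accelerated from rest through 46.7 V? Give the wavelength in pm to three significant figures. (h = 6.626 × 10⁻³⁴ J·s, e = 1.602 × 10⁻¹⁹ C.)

λ = 179 pm

KE = eV = 1.602 × 10⁻¹⁹ × 46.70 = 7.481 × 10⁻¹⁸ J.
p = √(2mKE) = √(2 × 9.109 × 10⁻³¹ × 7.481 × 10⁻¹⁸) = 3.692 × 10⁻²⁴ kg·m/s.
λ = h/p = 6.626 × 10⁻³⁴ / 3.692 × 10⁻²⁴ = 1.79 × 10⁻¹⁰ m = 179 pm.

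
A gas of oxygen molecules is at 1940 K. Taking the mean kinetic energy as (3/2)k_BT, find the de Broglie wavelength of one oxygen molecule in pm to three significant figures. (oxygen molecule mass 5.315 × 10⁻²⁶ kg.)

KE = (3/2)k_BT = 1.5 × 1.381 × 10⁻²³ × 1940 = 4.019 × 10⁻²⁰ J.
p = √(2mKE) = √(2 × 5.315 × 10⁻²⁶ × 4.019 × 10⁻²⁰) = 6.536 × 10⁻²³ kg·m/s.
λ = h/p = 1.01 × 10⁻¹¹ m = 10.1 pm.

λ = 10.1 pm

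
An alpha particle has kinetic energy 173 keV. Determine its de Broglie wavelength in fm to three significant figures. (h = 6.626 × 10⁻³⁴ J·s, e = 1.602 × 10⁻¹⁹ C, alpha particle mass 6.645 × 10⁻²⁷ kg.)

KE = 173 keV = 2.771 × 10⁻¹⁴ J.
p = √(2mKE) = √(2 × 6.645 × 10⁻²⁷ × 2.771 × 10⁻¹⁴) = 1.919 × 10⁻²⁰ kg·m/s.
λ = h/p = 6.626 × 10⁻³⁴ / 1.919 × 10⁻²⁰ = 3.45 × 10⁻¹⁴ m = 34.5 fm.

λ = 34.5 fm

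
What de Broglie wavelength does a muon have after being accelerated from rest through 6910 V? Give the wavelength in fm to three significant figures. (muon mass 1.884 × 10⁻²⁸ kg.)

λ = 1030 fm

KE = eV = 1.602 × 10⁻¹⁹ × 6910 = 1.107 × 10⁻¹⁵ J.
p = √(2mKE) = √(2 × 1.884 × 10⁻²⁸ × 1.107 × 10⁻¹⁵) = 6.458 × 10⁻²² kg·m/s.
λ = h/p = 6.626 × 10⁻³⁴ / 6.458 × 10⁻²² = 1.03 × 10⁻¹² m = 1030 fm.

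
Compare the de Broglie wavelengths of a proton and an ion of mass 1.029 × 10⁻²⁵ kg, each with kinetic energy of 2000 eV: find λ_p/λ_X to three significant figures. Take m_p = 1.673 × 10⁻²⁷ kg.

λ_p/λ_X = 7.84

At fixed KE, p = √(2mKE) so λ = h/p ∝ 1/√m.
λ_p/λ_X = √(m_X/m_p) = √(1.029 × 10⁻²⁵/1.673 × 10⁻²⁷) = √(61.51) = 7.84.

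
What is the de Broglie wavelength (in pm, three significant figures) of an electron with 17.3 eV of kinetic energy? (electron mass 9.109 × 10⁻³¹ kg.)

KE = 17.3 eV = 2.771 × 10⁻¹⁸ J.
p = √(2mKE) = √(2 × 9.109 × 10⁻³¹ × 2.771 × 10⁻¹⁸) = 2.247 × 10⁻²⁴ kg·m/s.
λ = h/p = 6.626 × 10⁻³⁴ / 2.247 × 10⁻²⁴ = 2.95 × 10⁻¹⁰ m = 295 pm.

λ = 295 pm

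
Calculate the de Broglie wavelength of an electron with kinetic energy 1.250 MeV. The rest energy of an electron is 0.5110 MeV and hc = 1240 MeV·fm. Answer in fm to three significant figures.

Total energy E = KE + m₀c² = 1.250 + 0.5110 = 1.7610 MeV.
(pc)² = E² − (m₀c²)² = (1.7610)² − (0.5110)² = 2.840 MeV², so pc = 1.685 MeV.
λ = hc/(pc) = 1240 MeV·fm / 1.685 MeV = 736 fm.

λ = 736 fm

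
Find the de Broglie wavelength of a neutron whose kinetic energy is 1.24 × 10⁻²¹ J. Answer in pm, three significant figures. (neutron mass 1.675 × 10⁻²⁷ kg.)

λ = 325 pm

p = √(2mKE) = √(2 × 1.675 × 10⁻²⁷ × 1.240 × 10⁻²¹) = 2.038 × 10⁻²⁴ kg·m/s.
λ = h/p = 6.626 × 10⁻³⁴ / 2.038 × 10⁻²⁴ = 3.25 × 10⁻¹⁰ m = 325 pm.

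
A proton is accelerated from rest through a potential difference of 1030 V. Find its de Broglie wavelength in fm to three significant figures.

KE = eV = 1.602 × 10⁻¹⁹ × 1030 = 1.650 × 10⁻¹⁶ J.
p = √(2mKE) = √(2 × 1.673 × 10⁻²⁷ × 1.650 × 10⁻¹⁶) = 7.430 × 10⁻²² kg·m/s.
λ = h/p = 6.626 × 10⁻³⁴ / 7.430 × 10⁻²² = 8.92 × 10⁻¹³ m = 892 fm.

λ = 892 fm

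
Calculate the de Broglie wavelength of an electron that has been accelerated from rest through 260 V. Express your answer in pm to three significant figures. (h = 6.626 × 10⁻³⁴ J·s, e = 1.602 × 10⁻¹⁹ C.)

KE = eV = 1.602 × 10⁻¹⁹ × 260.0 = 4.165 × 10⁻¹⁷ J.
p = √(2mKE) = √(2 × 9.109 × 10⁻³¹ × 4.165 × 10⁻¹⁷) = 8.711 × 10⁻²⁴ kg·m/s.
λ = h/p = 6.626 × 10⁻³⁴ / 8.711 × 10⁻²⁴ = 7.61 × 10⁻¹¹ m = 76.1 pm.

λ = 76.1 pm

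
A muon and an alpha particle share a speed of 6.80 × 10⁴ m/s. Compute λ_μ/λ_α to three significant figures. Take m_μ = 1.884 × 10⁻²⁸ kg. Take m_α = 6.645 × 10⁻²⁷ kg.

At fixed v, p = mv so λ = h/(mv) ∝ 1/m.
λ_μ/λ_α = m_α/m_μ = 6.645 × 10⁻²⁷/1.884 × 10⁻²⁸ = 35.3.

λ_μ/λ_α = 35.3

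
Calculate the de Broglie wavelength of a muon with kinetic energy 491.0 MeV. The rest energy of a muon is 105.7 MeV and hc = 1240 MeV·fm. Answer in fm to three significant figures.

Total energy E = KE + m₀c² = 491.0 + 105.7 = 596.7 MeV.
(pc)² = E² − (m₀c²)² = (596.7)² − (105.7)² = 3.449 × 10⁵ MeV², so pc = 587.3 MeV.
λ = hc/(pc) = 1240 MeV·fm / 587.3 MeV = 2.11 fm.

λ = 2.11 fm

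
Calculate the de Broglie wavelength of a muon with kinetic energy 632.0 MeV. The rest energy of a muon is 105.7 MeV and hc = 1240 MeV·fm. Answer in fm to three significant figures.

λ = 1.70 fm

Total energy E = KE + m₀c² = 632.0 + 105.7 = 737.7 MeV.
(pc)² = E² − (m₀c²)² = (737.7)² − (105.7)² = 5.330 × 10⁵ MeV², so pc = 730.1 MeV.
λ = hc/(pc) = 1240 MeV·fm / 730.1 MeV = 1.70 fm.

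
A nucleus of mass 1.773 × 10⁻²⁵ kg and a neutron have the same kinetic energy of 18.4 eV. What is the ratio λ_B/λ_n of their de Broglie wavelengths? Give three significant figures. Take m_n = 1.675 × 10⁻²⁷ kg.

At fixed KE, p = √(2mKE) so λ = h/p ∝ 1/√m.
λ_B/λ_n = √(m_n/m_B) = √(1.675 × 10⁻²⁷/1.773 × 10⁻²⁵) = √(9.447 × 10⁻³) = 0.0972.

λ_B/λ_n = 0.0972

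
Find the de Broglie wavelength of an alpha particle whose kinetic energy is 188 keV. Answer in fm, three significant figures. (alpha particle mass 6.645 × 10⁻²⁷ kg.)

KE = 188 keV = 3.012 × 10⁻¹⁴ J.
p = √(2mKE) = √(2 × 6.645 × 10⁻²⁷ × 3.012 × 10⁻¹⁴) = 2.001 × 10⁻²⁰ kg·m/s.
λ = h/p = 6.626 × 10⁻³⁴ / 2.001 × 10⁻²⁰ = 3.31 × 10⁻¹⁴ m = 33.1 fm.

λ = 33.1 fm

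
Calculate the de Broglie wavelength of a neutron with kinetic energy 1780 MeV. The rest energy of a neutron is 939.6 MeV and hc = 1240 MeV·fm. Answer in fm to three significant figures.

Total energy E = KE + m₀c² = 1780 + 939.6 = 2719.6 MeV.
(pc)² = E² − (m₀c²)² = (2719.6)² − (939.6)² = 6.513 × 10⁶ MeV², so pc = 2552 MeV.
λ = hc/(pc) = 1240 MeV·fm / 2552 MeV = 0.486 fm.

λ = 0.486 fm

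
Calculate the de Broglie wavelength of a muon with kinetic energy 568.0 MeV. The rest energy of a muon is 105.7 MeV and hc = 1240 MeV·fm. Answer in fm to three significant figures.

λ = 1.86 fm

Total energy E = KE + m₀c² = 568.0 + 105.7 = 673.7 MeV.
(pc)² = E² − (m₀c²)² = (673.7)² − (105.7)² = 4.427 × 10⁵ MeV², so pc = 665.4 MeV.
λ = hc/(pc) = 1240 MeV·fm / 665.4 MeV = 1.86 fm.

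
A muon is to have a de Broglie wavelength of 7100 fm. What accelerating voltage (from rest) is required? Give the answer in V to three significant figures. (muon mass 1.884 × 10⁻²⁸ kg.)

p = h/λ = 6.626 × 10⁻³⁴ / 7.100 × 10⁻¹² = 9.332 × 10⁻²³ kg·m/s.
KE = p²/(2m) = 2.311 × 10⁻¹⁷ J.
V = KE/e = 2.311 × 10⁻¹⁷ / (1.602 × 10⁻¹⁹) = 144 V.

V = 144 V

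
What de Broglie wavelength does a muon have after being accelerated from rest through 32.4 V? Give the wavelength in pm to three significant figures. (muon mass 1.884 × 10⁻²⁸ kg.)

λ = 15.0 pm

KE = eV = 1.602 × 10⁻¹⁹ × 32.40 = 5.190 × 10⁻¹⁸ J.
p = √(2mKE) = √(2 × 1.884 × 10⁻²⁸ × 5.190 × 10⁻¹⁸) = 4.422 × 10⁻²³ kg·m/s.
λ = h/p = 6.626 × 10⁻³⁴ / 4.422 × 10⁻²³ = 1.50 × 10⁻¹¹ m = 15.0 pm.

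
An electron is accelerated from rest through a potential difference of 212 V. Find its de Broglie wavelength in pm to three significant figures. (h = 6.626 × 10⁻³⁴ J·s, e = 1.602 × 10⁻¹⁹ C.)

KE = eV = 1.602 × 10⁻¹⁹ × 212.0 = 3.396 × 10⁻¹⁷ J.
p = √(2mKE) = √(2 × 9.109 × 10⁻³¹ × 3.396 × 10⁻¹⁷) = 7.866 × 10⁻²⁴ kg·m/s.
λ = h/p = 6.626 × 10⁻³⁴ / 7.866 × 10⁻²⁴ = 8.42 × 10⁻¹¹ m = 84.2 pm.

λ = 84.2 pm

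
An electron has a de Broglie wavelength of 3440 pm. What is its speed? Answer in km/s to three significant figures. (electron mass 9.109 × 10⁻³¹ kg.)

v = 211 km/s

p = h/λ = 6.626 × 10⁻³⁴ / 3.440 × 10⁻⁹ = 1.926 × 10⁻²⁵ kg·m/s.
v = p/m = 1.926 × 10⁻²⁵ / 9.109 × 10⁻³¹ = 2.11 × 10⁵ m/s = 211 km/s.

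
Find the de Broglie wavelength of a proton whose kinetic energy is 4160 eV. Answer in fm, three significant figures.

KE = 4160 eV = 6.664 × 10⁻¹⁶ J.
p = √(2mKE) = √(2 × 1.673 × 10⁻²⁷ × 6.664 × 10⁻¹⁶) = 1.493 × 10⁻²¹ kg·m/s.
λ = h/p = 6.626 × 10⁻³⁴ / 1.493 × 10⁻²¹ = 4.44 × 10⁻¹³ m = 444 fm.

λ = 444 fm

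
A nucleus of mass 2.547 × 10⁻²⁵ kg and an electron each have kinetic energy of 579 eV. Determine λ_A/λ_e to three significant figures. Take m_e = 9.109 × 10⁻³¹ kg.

At fixed KE, p = √(2mKE) so λ = h/p ∝ 1/√m.
λ_A/λ_e = √(m_e/m_A) = √(9.109 × 10⁻³¹/2.547 × 10⁻²⁵) = √(3.576 × 10⁻⁶) = 1.89 × 10⁻³.

λ_A/λ_e = 1.89 × 10⁻³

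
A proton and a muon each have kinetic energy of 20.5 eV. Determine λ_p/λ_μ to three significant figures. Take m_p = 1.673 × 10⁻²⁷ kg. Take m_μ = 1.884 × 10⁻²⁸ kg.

λ_p/λ_μ = 0.336

At fixed KE, p = √(2mKE) so λ = h/p ∝ 1/√m.
λ_p/λ_μ = √(m_μ/m_p) = √(1.884 × 10⁻²⁸/1.673 × 10⁻²⁷) = √(0.1126) = 0.336.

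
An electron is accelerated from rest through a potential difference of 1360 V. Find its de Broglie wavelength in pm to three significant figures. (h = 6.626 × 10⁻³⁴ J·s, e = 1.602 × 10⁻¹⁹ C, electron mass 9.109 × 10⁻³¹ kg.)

λ = 33.3 pm

KE = eV = 1.602 × 10⁻¹⁹ × 1360 = 2.179 × 10⁻¹⁶ J.
p = √(2mKE) = √(2 × 9.109 × 10⁻³¹ × 2.179 × 10⁻¹⁶) = 1.992 × 10⁻²³ kg·m/s.
λ = h/p = 6.626 × 10⁻³⁴ / 1.992 × 10⁻²³ = 3.33 × 10⁻¹¹ m = 33.3 pm.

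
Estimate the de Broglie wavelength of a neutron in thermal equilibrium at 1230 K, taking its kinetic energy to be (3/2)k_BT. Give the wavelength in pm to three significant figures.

λ = 71.7 pm

KE = (3/2)k_BT = 1.5 × 1.381 × 10⁻²³ × 1230 = 2.548 × 10⁻²⁰ J.
p = √(2mKE) = √(2 × 1.675 × 10⁻²⁷ × 2.548 × 10⁻²⁰) = 9.239 × 10⁻²⁴ kg·m/s.
λ = h/p = 7.17 × 10⁻¹¹ m = 71.7 pm.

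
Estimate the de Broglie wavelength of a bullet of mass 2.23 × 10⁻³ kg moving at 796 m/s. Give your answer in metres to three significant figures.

λ = 3.73 × 10⁻³⁴ m

p = mv = 2.23 × 10⁻³ × 796 = 1.775 kg·m/s.
λ = h/p = 6.626 × 10⁻³⁴ / 1.775 = 3.73 × 10⁻³⁴ m.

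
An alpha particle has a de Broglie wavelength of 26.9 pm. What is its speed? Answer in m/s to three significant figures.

p = h/λ = 6.626 × 10⁻³⁴ / 2.690 × 10⁻¹¹ = 2.463 × 10⁻²³ kg·m/s.
v = p/m = 2.463 × 10⁻²³ / 6.645 × 10⁻²⁷ = 3.71 × 10³ m/s = 3710 m/s.

v = 3710 m/s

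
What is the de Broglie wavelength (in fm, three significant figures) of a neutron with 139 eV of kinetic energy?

KE = 139 eV = 2.227 × 10⁻¹⁷ J.
p = √(2mKE) = √(2 × 1.675 × 10⁻²⁷ × 2.227 × 10⁻¹⁷) = 2.731 × 10⁻²² kg·m/s.
λ = h/p = 6.626 × 10⁻³⁴ / 2.731 × 10⁻²² = 2.43 × 10⁻¹² m = 2430 fm.

λ = 2430 fm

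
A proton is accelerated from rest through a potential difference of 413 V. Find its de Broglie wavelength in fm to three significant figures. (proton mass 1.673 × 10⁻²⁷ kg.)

λ = 1410 fm

KE = eV = 1.602 × 10⁻¹⁹ × 413.0 = 6.616 × 10⁻¹⁷ J.
p = √(2mKE) = √(2 × 1.673 × 10⁻²⁷ × 6.616 × 10⁻¹⁷) = 4.705 × 10⁻²² kg·m/s.
λ = h/p = 6.626 × 10⁻³⁴ / 4.705 × 10⁻²² = 1.41 × 10⁻¹² m = 1410 fm.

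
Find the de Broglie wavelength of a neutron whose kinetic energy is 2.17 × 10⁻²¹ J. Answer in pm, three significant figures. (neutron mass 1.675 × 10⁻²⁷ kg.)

λ = 246 pm

p = √(2mKE) = √(2 × 1.675 × 10⁻²⁷ × 2.170 × 10⁻²¹) = 2.696 × 10⁻²⁴ kg·m/s.
λ = h/p = 6.626 × 10⁻³⁴ / 2.696 × 10⁻²⁴ = 2.46 × 10⁻¹⁰ m = 246 pm.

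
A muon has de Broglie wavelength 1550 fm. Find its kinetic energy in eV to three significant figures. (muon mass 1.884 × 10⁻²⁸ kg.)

KE = 3030 eV

p = h/λ = 6.626 × 10⁻³⁴ / 1.550 × 10⁻¹² = 4.275 × 10⁻²² kg·m/s.
KE = p²/(2m) = (4.275 × 10⁻²²)² / (2 × 1.884 × 10⁻²⁸) = 4.850 × 10⁻¹⁶ J = 3030 eV.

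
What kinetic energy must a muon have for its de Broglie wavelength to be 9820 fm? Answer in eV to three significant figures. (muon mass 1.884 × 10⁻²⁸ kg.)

p = h/λ = 6.626 × 10⁻³⁴ / 9.820 × 10⁻¹² = 6.747 × 10⁻²³ kg·m/s.
KE = p²/(2m) = (6.747 × 10⁻²³)² / (2 × 1.884 × 10⁻²⁸) = 1.208 × 10⁻¹⁷ J = 75.4 eV.

KE = 75.4 eV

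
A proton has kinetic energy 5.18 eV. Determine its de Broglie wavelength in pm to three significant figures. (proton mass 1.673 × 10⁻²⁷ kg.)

λ = 12.6 pm

KE = 5.18 eV = 8.298 × 10⁻¹⁹ J.
p = √(2mKE) = √(2 × 1.673 × 10⁻²⁷ × 8.298 × 10⁻¹⁹) = 5.269 × 10⁻²³ kg·m/s.
λ = h/p = 6.626 × 10⁻³⁴ / 5.269 × 10⁻²³ = 1.26 × 10⁻¹¹ m = 12.6 pm.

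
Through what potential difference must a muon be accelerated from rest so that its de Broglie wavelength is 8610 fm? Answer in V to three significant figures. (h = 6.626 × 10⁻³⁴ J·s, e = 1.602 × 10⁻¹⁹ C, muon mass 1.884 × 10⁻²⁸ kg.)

V = 98.1 V

p = h/λ = 6.626 × 10⁻³⁴ / 8.610 × 10⁻¹² = 7.696 × 10⁻²³ kg·m/s.
KE = p²/(2m) = 1.572 × 10⁻¹⁷ J.
V = KE/e = 1.572 × 10⁻¹⁷ / (1.602 × 10⁻¹⁹) = 98.1 V.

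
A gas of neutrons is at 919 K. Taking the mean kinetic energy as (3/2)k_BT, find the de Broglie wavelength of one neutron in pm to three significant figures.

λ = 83.0 pm

KE = (3/2)k_BT = 1.5 × 1.381 × 10⁻²³ × 919 = 1.904 × 10⁻²⁰ J.
p = √(2mKE) = √(2 × 1.675 × 10⁻²⁷ × 1.904 × 10⁻²⁰) = 7.986 × 10⁻²⁴ kg·m/s.
λ = h/p = 8.30 × 10⁻¹¹ m = 83.0 pm.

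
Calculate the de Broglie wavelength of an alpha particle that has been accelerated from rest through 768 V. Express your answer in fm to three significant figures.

λ = 366 fm

KE = 2eV = 2 × 1.602 × 10⁻¹⁹ × 768.0 = 2.461 × 10⁻¹⁶ J.
p = √(2mKE) = √(2 × 6.645 × 10⁻²⁷ × 2.461 × 10⁻¹⁶) = 1.808 × 10⁻²¹ kg·m/s.
λ = h/p = 6.626 × 10⁻³⁴ / 1.808 × 10⁻²¹ = 3.66 × 10⁻¹³ m = 366 fm.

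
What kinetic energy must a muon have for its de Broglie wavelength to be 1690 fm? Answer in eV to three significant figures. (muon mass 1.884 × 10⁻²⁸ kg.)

p = h/λ = 6.626 × 10⁻³⁴ / 1.690 × 10⁻¹² = 3.921 × 10⁻²² kg·m/s.
KE = p²/(2m) = (3.921 × 10⁻²²)² / (2 × 1.884 × 10⁻²⁸) = 4.080 × 10⁻¹⁶ J = 2550 eV.

KE = 2550 eV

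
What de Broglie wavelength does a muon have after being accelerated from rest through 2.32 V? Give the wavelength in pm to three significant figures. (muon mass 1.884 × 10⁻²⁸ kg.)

λ = 56.0 pm

KE = eV = 1.602 × 10⁻¹⁹ × 2.320 = 3.717 × 10⁻¹⁹ J.
p = √(2mKE) = √(2 × 1.884 × 10⁻²⁸ × 3.717 × 10⁻¹⁹) = 1.183 × 10⁻²³ kg·m/s.
λ = h/p = 6.626 × 10⁻³⁴ / 1.183 × 10⁻²³ = 5.60 × 10⁻¹¹ m = 56.0 pm.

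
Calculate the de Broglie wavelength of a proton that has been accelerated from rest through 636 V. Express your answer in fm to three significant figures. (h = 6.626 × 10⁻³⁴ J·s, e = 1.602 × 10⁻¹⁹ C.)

λ = 1130 fm

KE = eV = 1.602 × 10⁻¹⁹ × 636.0 = 1.019 × 10⁻¹⁶ J.
p = √(2mKE) = √(2 × 1.673 × 10⁻²⁷ × 1.019 × 10⁻¹⁶) = 5.839 × 10⁻²² kg·m/s.
λ = h/p = 6.626 × 10⁻³⁴ / 5.839 × 10⁻²² = 1.13 × 10⁻¹² m = 1130 fm.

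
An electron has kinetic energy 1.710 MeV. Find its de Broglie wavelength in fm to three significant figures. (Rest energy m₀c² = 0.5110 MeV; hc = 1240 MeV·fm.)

λ = 574 fm

Total energy E = KE + m₀c² = 1.710 + 0.5110 = 2.2210 MeV.
(pc)² = E² − (m₀c²)² = (2.2210)² − (0.5110)² = 4.672 MeV², so pc = 2.161 MeV.
λ = hc/(pc) = 1240 MeV·fm / 2.161 MeV = 574 fm.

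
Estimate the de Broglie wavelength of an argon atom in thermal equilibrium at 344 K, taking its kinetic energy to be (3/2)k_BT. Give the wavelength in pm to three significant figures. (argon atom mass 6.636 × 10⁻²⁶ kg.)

λ = 21.5 pm

KE = (3/2)k_BT = 1.5 × 1.381 × 10⁻²³ × 344 = 7.126 × 10⁻²¹ J.
p = √(2mKE) = √(2 × 6.636 × 10⁻²⁶ × 7.126 × 10⁻²¹) = 3.075 × 10⁻²³ kg·m/s.
λ = h/p = 2.15 × 10⁻¹¹ m = 21.5 pm.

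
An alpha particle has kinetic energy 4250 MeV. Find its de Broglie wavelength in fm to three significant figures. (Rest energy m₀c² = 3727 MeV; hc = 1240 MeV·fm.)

λ = 0.176 fm

Total energy E = KE + m₀c² = 4250 + 3727 = 7977 MeV.
(pc)² = E² − (m₀c²)² = (7977)² − (3727)² = 4.974 × 10⁷ MeV², so pc = 7053 MeV.
λ = hc/(pc) = 1240 MeV·fm / 7053 MeV = 0.176 fm.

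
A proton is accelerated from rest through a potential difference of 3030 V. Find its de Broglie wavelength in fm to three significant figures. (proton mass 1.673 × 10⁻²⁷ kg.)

KE = eV = 1.602 × 10⁻¹⁹ × 3030 = 4.854 × 10⁻¹⁶ J.
p = √(2mKE) = √(2 × 1.673 × 10⁻²⁷ × 4.854 × 10⁻¹⁶) = 1.274 × 10⁻²¹ kg·m/s.
λ = h/p = 6.626 × 10⁻³⁴ / 1.274 × 10⁻²¹ = 5.20 × 10⁻¹³ m = 520 fm.

λ = 520 fm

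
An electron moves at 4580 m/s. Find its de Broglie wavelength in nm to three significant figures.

p = mv = 9.109 × 10⁻³¹ × 4580 = 4.172 × 10⁻²⁷ kg·m/s.
λ = h/p = 6.626 × 10⁻³⁴ / 4.172 × 10⁻²⁷ = 1.59 × 10⁻⁷ m = 159 nm.

λ = 159 nm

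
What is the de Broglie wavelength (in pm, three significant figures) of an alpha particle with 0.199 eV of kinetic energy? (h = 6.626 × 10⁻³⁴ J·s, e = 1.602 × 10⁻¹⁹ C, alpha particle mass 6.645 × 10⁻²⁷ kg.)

KE = 0.199 eV = 3.188 × 10⁻²⁰ J.
p = √(2mKE) = √(2 × 6.645 × 10⁻²⁷ × 3.188 × 10⁻²⁰) = 2.058 × 10⁻²³ kg·m/s.
λ = h/p = 6.626 × 10⁻³⁴ / 2.058 × 10⁻²³ = 3.22 × 10⁻¹¹ m = 32.2 pm.

λ = 32.2 pm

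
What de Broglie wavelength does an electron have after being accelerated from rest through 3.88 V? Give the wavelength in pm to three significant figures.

λ = 623 pm

KE = eV = 1.602 × 10⁻¹⁹ × 3.880 = 6.216 × 10⁻¹⁹ J.
p = √(2mKE) = √(2 × 9.109 × 10⁻³¹ × 6.216 × 10⁻¹⁹) = 1.064 × 10⁻²⁴ kg·m/s.
λ = h/p = 6.626 × 10⁻³⁴ / 1.064 × 10⁻²⁴ = 6.23 × 10⁻¹⁰ m = 623 pm.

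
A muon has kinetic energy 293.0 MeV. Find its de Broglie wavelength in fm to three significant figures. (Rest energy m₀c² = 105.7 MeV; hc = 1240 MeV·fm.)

λ = 3.23 fm

Total energy E = KE + m₀c² = 293.0 + 105.7 = 398.7 MeV.
(pc)² = E² − (m₀c²)² = (398.7)² − (105.7)² = 1.478 × 10⁵ MeV², so pc = 384.4 MeV.
λ = hc/(pc) = 1240 MeV·fm / 384.4 MeV = 3.23 fm.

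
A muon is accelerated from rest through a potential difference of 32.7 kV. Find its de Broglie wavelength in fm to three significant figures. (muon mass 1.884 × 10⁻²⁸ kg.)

KE = eV = 1.602 × 10⁻¹⁹ × 3.270 × 10⁴ = 5.239 × 10⁻¹⁵ J.
p = √(2mKE) = √(2 × 1.884 × 10⁻²⁸ × 5.239 × 10⁻¹⁵) = 1.405 × 10⁻²¹ kg·m/s.
λ = h/p = 6.626 × 10⁻³⁴ / 1.405 × 10⁻²¹ = 4.72 × 10⁻¹³ m = 472 fm.

λ = 472 fm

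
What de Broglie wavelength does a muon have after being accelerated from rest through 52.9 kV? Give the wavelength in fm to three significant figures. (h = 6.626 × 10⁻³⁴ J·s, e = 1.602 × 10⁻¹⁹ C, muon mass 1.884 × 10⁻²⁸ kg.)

KE = eV = 1.602 × 10⁻¹⁹ × 5.290 × 10⁴ = 8.475 × 10⁻¹⁵ J.
p = √(2mKE) = √(2 × 1.884 × 10⁻²⁸ × 8.475 × 10⁻¹⁵) = 1.787 × 10⁻²¹ kg·m/s.
λ = h/p = 6.626 × 10⁻³⁴ / 1.787 × 10⁻²¹ = 3.71 × 10⁻¹³ m = 371 fm.

λ = 371 fm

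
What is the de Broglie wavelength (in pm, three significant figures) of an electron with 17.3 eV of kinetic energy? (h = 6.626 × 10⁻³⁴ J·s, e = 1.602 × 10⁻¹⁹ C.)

λ = 295 pm

KE = 17.3 eV = 2.771 × 10⁻¹⁸ J.
p = √(2mKE) = √(2 × 9.109 × 10⁻³¹ × 2.771 × 10⁻¹⁸) = 2.247 × 10⁻²⁴ kg·m/s.
λ = h/p = 6.626 × 10⁻³⁴ / 2.247 × 10⁻²⁴ = 2.95 × 10⁻¹⁰ m = 295 pm.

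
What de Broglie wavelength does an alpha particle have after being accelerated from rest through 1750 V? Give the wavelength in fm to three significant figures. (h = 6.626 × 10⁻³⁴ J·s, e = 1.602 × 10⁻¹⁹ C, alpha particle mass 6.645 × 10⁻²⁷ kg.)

KE = 2eV = 2 × 1.602 × 10⁻¹⁹ × 1750 = 5.607 × 10⁻¹⁶ J.
p = √(2mKE) = √(2 × 6.645 × 10⁻²⁷ × 5.607 × 10⁻¹⁶) = 2.730 × 10⁻²¹ kg·m/s.
λ = h/p = 6.626 × 10⁻³⁴ / 2.730 × 10⁻²¹ = 2.43 × 10⁻¹³ m = 243 fm.

λ = 243 fm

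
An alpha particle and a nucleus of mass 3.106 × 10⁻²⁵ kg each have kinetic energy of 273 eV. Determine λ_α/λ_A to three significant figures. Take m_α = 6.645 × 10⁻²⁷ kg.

At fixed KE, p = √(2mKE) so λ = h/p ∝ 1/√m.
λ_α/λ_A = √(m_A/m_α) = √(3.106 × 10⁻²⁵/6.645 × 10⁻²⁷) = √(46.74) = 6.84.

λ_α/λ_A = 6.84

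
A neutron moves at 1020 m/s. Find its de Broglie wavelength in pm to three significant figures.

p = mv = 1.675 × 10⁻²⁷ × 1020 = 1.709 × 10⁻²⁴ kg·m/s.
λ = h/p = 6.626 × 10⁻³⁴ / 1.709 × 10⁻²⁴ = 3.88 × 10⁻¹⁰ m = 388 pm.

λ = 388 pm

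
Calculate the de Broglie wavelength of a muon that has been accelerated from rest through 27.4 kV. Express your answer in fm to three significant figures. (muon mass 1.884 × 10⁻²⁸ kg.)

KE = eV = 1.602 × 10⁻¹⁹ × 2.740 × 10⁴ = 4.389 × 10⁻¹⁵ J.
p = √(2mKE) = √(2 × 1.884 × 10⁻²⁸ × 4.389 × 10⁻¹⁵) = 1.286 × 10⁻²¹ kg·m/s.
λ = h/p = 6.626 × 10⁻³⁴ / 1.286 × 10⁻²¹ = 5.15 × 10⁻¹³ m = 515 fm.

λ = 515 fm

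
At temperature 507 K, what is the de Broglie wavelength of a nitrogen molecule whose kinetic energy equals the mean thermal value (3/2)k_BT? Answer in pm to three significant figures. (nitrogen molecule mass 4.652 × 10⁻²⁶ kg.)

λ = 21.2 pm

KE = (3/2)k_BT = 1.5 × 1.381 × 10⁻²³ × 507 = 1.050 × 10⁻²⁰ J.
p = √(2mKE) = √(2 × 4.652 × 10⁻²⁶ × 1.050 × 10⁻²⁰) = 3.126 × 10⁻²³ kg·m/s.
λ = h/p = 2.12 × 10⁻¹¹ m = 21.2 pm.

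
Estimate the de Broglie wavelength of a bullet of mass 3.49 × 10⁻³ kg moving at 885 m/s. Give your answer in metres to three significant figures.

λ = 2.15 × 10⁻³⁴ m

p = mv = 3.49 × 10⁻³ × 885 = 3.089 kg·m/s.
λ = h/p = 6.626 × 10⁻³⁴ / 3.089 = 2.15 × 10⁻³⁴ m.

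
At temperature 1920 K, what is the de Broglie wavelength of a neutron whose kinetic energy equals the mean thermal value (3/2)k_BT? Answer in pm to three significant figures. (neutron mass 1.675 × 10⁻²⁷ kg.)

KE = (3/2)k_BT = 1.5 × 1.381 × 10⁻²³ × 1920 = 3.977 × 10⁻²⁰ J.
p = √(2mKE) = √(2 × 1.675 × 10⁻²⁷ × 3.977 × 10⁻²⁰) = 1.154 × 10⁻²³ kg·m/s.
λ = h/p = 5.74 × 10⁻¹¹ m = 57.4 pm.

λ = 57.4 pm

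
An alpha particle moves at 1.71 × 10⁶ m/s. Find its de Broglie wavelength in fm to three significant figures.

λ = 58.3 fm

p = mv = 6.645 × 10⁻²⁷ × 1.71 × 10⁶ = 1.136 × 10⁻²⁰ kg·m/s.
λ = h/p = 6.626 × 10⁻³⁴ / 1.136 × 10⁻²⁰ = 5.83 × 10⁻¹⁴ m = 58.3 fm.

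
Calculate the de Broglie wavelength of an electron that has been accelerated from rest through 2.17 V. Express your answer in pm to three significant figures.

KE = eV = 1.602 × 10⁻¹⁹ × 2.170 = 3.476 × 10⁻¹⁹ J.
p = √(2mKE) = √(2 × 9.109 × 10⁻³¹ × 3.476 × 10⁻¹⁹) = 7.958 × 10⁻²⁵ kg·m/s.
λ = h/p = 6.626 × 10⁻³⁴ / 7.958 × 10⁻²⁵ = 8.33 × 10⁻¹⁰ m = 833 pm.

λ = 833 pm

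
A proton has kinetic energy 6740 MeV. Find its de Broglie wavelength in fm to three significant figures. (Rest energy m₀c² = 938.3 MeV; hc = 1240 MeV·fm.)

λ = 0.163 fm

Total energy E = KE + m₀c² = 6740 + 938.3 = 7678.3 MeV.
(pc)² = E² − (m₀c²)² = (7678.3)² − (938.3)² = 5.808 × 10⁷ MeV², so pc = 7621 MeV.
λ = hc/(pc) = 1240 MeV·fm / 7621 MeV = 0.163 fm.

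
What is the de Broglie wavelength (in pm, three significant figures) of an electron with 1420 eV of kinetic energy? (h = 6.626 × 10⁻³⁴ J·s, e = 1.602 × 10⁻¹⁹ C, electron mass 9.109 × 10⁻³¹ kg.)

λ = 32.5 pm

KE = 1420 eV = 2.275 × 10⁻¹⁶ J.
p = √(2mKE) = √(2 × 9.109 × 10⁻³¹ × 2.275 × 10⁻¹⁶) = 2.036 × 10⁻²³ kg·m/s.
λ = h/p = 6.626 × 10⁻³⁴ / 2.036 × 10⁻²³ = 3.25 × 10⁻¹¹ m = 32.5 pm.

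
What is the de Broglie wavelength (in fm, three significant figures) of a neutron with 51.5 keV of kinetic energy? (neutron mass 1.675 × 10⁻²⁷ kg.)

λ = 126 fm

KE = 51.5 keV = 8.250 × 10⁻¹⁵ J.
p = √(2mKE) = √(2 × 1.675 × 10⁻²⁷ × 8.250 × 10⁻¹⁵) = 5.257 × 10⁻²¹ kg·m/s.
λ = h/p = 6.626 × 10⁻³⁴ / 5.257 × 10⁻²¹ = 1.26 × 10⁻¹³ m = 126 fm.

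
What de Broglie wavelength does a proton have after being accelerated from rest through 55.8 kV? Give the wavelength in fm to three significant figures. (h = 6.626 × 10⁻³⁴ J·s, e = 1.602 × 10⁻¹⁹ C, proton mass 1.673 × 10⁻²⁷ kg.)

λ = 121 fm

KE = eV = 1.602 × 10⁻¹⁹ × 5.580 × 10⁴ = 8.939 × 10⁻¹⁵ J.
p = √(2mKE) = √(2 × 1.673 × 10⁻²⁷ × 8.939 × 10⁻¹⁵) = 5.469 × 10⁻²¹ kg·m/s.
λ = h/p = 6.626 × 10⁻³⁴ / 5.469 × 10⁻²¹ = 1.21 × 10⁻¹³ m = 121 fm.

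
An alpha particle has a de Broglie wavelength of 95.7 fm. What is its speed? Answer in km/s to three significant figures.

p = h/λ = 6.626 × 10⁻³⁴ / 9.570 × 10⁻¹⁴ = 6.924 × 10⁻²¹ kg·m/s.
v = p/m = 6.924 × 10⁻²¹ / 6.645 × 10⁻²⁷ = 1.04 × 10⁶ m/s = 1040 km/s.

v = 1040 km/s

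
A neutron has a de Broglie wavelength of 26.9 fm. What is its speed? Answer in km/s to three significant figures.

v = 1.47 × 10⁴ km/s

p = h/λ = 6.626 × 10⁻³⁴ / 2.690 × 10⁻¹⁴ = 2.463 × 10⁻²⁰ kg·m/s.
v = p/m = 2.463 × 10⁻²⁰ / 1.675 × 10⁻²⁷ = 1.47 × 10⁷ m/s = 1.47 × 10⁴ km/s.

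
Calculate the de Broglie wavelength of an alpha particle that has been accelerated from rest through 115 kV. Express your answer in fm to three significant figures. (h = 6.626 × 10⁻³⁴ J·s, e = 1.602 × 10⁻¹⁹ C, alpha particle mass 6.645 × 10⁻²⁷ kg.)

λ = 29.9 fm

KE = 2eV = 2 × 1.602 × 10⁻¹⁹ × 1.150 × 10⁵ = 3.685 × 10⁻¹⁴ J.
p = √(2mKE) = √(2 × 6.645 × 10⁻²⁷ × 3.685 × 10⁻¹⁴) = 2.213 × 10⁻²⁰ kg·m/s.
λ = h/p = 6.626 × 10⁻³⁴ / 2.213 × 10⁻²⁰ = 2.99 × 10⁻¹⁴ m = 29.9 fm.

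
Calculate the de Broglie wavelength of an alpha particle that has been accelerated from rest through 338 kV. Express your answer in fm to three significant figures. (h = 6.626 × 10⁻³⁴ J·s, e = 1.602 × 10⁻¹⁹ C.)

λ = 17.5 fm

KE = 2eV = 2 × 1.602 × 10⁻¹⁹ × 3.380 × 10⁵ = 1.083 × 10⁻¹³ J.
p = √(2mKE) = √(2 × 6.645 × 10⁻²⁷ × 1.083 × 10⁻¹³) = 3.794 × 10⁻²⁰ kg·m/s.
λ = h/p = 6.626 × 10⁻³⁴ / 3.794 × 10⁻²⁰ = 1.75 × 10⁻¹⁴ m = 17.5 fm.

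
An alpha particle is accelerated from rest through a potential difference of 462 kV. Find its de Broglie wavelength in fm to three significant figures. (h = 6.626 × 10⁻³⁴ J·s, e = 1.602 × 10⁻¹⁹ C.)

λ = 14.9 fm

KE = 2eV = 2 × 1.602 × 10⁻¹⁹ × 4.620 × 10⁵ = 1.480 × 10⁻¹³ J.
p = √(2mKE) = √(2 × 6.645 × 10⁻²⁷ × 1.480 × 10⁻¹³) = 4.435 × 10⁻²⁰ kg·m/s.
λ = h/p = 6.626 × 10⁻³⁴ / 4.435 × 10⁻²⁰ = 1.49 × 10⁻¹⁴ m = 14.9 fm.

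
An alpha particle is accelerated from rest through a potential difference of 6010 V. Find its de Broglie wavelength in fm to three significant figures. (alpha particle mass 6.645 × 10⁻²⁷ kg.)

KE = 2eV = 2 × 1.602 × 10⁻¹⁹ × 6010 = 1.926 × 10⁻¹⁵ J.
p = √(2mKE) = √(2 × 6.645 × 10⁻²⁷ × 1.926 × 10⁻¹⁵) = 5.059 × 10⁻²¹ kg·m/s.
λ = h/p = 6.626 × 10⁻³⁴ / 5.059 × 10⁻²¹ = 1.31 × 10⁻¹³ m = 131 fm.

λ = 131 fm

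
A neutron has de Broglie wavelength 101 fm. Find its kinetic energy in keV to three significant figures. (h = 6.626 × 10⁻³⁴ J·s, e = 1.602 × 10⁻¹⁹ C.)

p = h/λ = 6.626 × 10⁻³⁴ / 1.010 × 10⁻¹³ = 6.560 × 10⁻²¹ kg·m/s.
KE = p²/(2m) = (6.560 × 10⁻²¹)² / (2 × 1.675 × 10⁻²⁷) = 1.285 × 10⁻¹⁴ J = 80.2 keV.

KE = 80.2 keV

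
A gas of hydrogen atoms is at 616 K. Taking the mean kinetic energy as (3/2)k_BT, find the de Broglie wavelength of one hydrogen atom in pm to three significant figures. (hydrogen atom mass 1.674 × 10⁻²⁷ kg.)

λ = 101 pm

KE = (3/2)k_BT = 1.5 × 1.381 × 10⁻²³ × 616 = 1.276 × 10⁻²⁰ J.
p = √(2mKE) = √(2 × 1.674 × 10⁻²⁷ × 1.276 × 10⁻²⁰) = 6.536 × 10⁻²⁴ kg·m/s.
λ = h/p = 1.01 × 10⁻¹⁰ m = 101 pm.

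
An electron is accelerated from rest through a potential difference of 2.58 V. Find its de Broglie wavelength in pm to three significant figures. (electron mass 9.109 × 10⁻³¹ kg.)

λ = 764 pm

KE = eV = 1.602 × 10⁻¹⁹ × 2.580 = 4.133 × 10⁻¹⁹ J.
p = √(2mKE) = √(2 × 9.109 × 10⁻³¹ × 4.133 × 10⁻¹⁹) = 8.677 × 10⁻²⁵ kg·m/s.
λ = h/p = 6.626 × 10⁻³⁴ / 8.677 × 10⁻²⁵ = 7.64 × 10⁻¹⁰ m = 764 pm.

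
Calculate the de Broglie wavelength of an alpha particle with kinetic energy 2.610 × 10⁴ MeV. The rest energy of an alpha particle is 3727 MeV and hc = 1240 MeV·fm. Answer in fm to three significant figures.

λ = 0.0419 fm

Total energy E = KE + m₀c² = 2.610 × 10⁴ + 3727 = 29827 MeV.
(pc)² = E² − (m₀c²)² = (29827)² − (3727)² = 8.758 × 10⁸ MeV², so pc = 2.959 × 10⁴ MeV.
λ = hc/(pc) = 1240 MeV·fm / 2.959 × 10⁴ MeV = 0.0419 fm.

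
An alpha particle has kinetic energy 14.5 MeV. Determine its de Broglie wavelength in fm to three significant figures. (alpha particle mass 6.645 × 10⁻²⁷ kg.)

KE = 14.5 MeV = 2.323 × 10⁻¹² J.
p = √(2mKE) = √(2 × 6.645 × 10⁻²⁷ × 2.323 × 10⁻¹²) = 1.757 × 10⁻¹⁹ kg·m/s.
λ = h/p = 6.626 × 10⁻³⁴ / 1.757 × 10⁻¹⁹ = 3.77 × 10⁻¹⁵ m = 3.77 fm.

λ = 3.77 fm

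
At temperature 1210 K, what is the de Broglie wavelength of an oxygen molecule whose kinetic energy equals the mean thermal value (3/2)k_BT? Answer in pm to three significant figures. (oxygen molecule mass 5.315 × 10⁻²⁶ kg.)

KE = (3/2)k_BT = 1.5 × 1.381 × 10⁻²³ × 1210 = 2.507 × 10⁻²⁰ J.
p = √(2mKE) = √(2 × 5.315 × 10⁻²⁶ × 2.507 × 10⁻²⁰) = 5.162 × 10⁻²³ kg·m/s.
λ = h/p = 1.28 × 10⁻¹¹ m = 12.8 pm.

λ = 12.8 pm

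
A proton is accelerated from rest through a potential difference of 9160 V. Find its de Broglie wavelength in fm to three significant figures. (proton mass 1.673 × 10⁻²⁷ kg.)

KE = eV = 1.602 × 10⁻¹⁹ × 9160 = 1.467 × 10⁻¹⁵ J.
p = √(2mKE) = √(2 × 1.673 × 10⁻²⁷ × 1.467 × 10⁻¹⁵) = 2.216 × 10⁻²¹ kg·m/s.
λ = h/p = 6.626 × 10⁻³⁴ / 2.216 × 10⁻²¹ = 2.99 × 10⁻¹³ m = 299 fm.

λ = 299 fm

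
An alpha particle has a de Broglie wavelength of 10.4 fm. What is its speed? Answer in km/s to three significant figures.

v = 9590 km/s

p = h/λ = 6.626 × 10⁻³⁴ / 1.040 × 10⁻¹⁴ = 6.371 × 10⁻²⁰ kg·m/s.
v = p/m = 6.371 × 10⁻²⁰ / 6.645 × 10⁻²⁷ = 9.59 × 10⁶ m/s = 9590 km/s.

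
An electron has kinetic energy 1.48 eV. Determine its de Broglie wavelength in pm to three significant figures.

KE = 1.48 eV = 2.371 × 10⁻¹⁹ J.
p = √(2mKE) = √(2 × 9.109 × 10⁻³¹ × 2.371 × 10⁻¹⁹) = 6.572 × 10⁻²⁵ kg·m/s.
λ = h/p = 6.626 × 10⁻³⁴ / 6.572 × 10⁻²⁵ = 1.01 × 10⁻⁹ m = 1010 pm.

λ = 1010 pm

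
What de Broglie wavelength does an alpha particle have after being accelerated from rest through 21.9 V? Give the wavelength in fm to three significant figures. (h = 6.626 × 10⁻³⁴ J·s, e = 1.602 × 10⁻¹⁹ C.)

λ = 2170 fm

KE = 2eV = 2 × 1.602 × 10⁻¹⁹ × 21.90 = 7.017 × 10⁻¹⁸ J.
p = √(2mKE) = √(2 × 6.645 × 10⁻²⁷ × 7.017 × 10⁻¹⁸) = 3.054 × 10⁻²² kg·m/s.
λ = h/p = 6.626 × 10⁻³⁴ / 3.054 × 10⁻²² = 2.17 × 10⁻¹² m = 2170 fm.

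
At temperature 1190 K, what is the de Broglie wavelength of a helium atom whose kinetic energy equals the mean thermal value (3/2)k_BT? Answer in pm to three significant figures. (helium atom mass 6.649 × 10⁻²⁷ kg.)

KE = (3/2)k_BT = 1.5 × 1.381 × 10⁻²³ × 1190 = 2.465 × 10⁻²⁰ J.
p = √(2mKE) = √(2 × 6.649 × 10⁻²⁷ × 2.465 × 10⁻²⁰) = 1.811 × 10⁻²³ kg·m/s.
λ = h/p = 3.66 × 10⁻¹¹ m = 36.6 pm.

λ = 36.6 pm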